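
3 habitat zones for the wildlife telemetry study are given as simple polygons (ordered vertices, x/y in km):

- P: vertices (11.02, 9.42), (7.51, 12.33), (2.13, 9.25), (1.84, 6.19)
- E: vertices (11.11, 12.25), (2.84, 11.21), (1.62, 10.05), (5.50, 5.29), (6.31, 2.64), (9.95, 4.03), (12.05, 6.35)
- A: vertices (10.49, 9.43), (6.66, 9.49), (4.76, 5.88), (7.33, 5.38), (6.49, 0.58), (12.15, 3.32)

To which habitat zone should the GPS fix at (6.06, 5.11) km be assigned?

E

Cast a ray rightward from (6.06, 5.11). For each polygon, the edges (by vertex number in listed order) whose endpoints lie on opposite sides of y = 5.11, where each meets that height, and whether that is right or left of the point:
P: no edge straddles that height → 0 crossings.
E: 4–5 at x≈5.555 (left), 6–7 at x≈10.928 (right) → 1 crossing.
A: 4–5 at x≈7.283 (right), 6–1 at x≈11.664 (right) → 2 crossings.
Only E has an odd count, so the point is inside E.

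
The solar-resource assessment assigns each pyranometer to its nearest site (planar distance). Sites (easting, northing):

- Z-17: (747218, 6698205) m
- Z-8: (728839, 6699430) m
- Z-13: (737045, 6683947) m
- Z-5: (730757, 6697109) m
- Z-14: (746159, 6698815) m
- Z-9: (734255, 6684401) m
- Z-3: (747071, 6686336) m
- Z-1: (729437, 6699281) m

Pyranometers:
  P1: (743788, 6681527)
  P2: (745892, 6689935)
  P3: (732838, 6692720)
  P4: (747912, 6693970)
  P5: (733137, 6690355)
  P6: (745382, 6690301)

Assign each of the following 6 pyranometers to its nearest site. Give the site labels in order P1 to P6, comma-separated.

Z-3, Z-3, Z-5, Z-17, Z-9, Z-3

P1 → Z-3 (d²=33904570.00)
P2 → Z-3 (d²=14342842.00)
P3 → Z-5 (d²=23593882.00)
P4 → Z-17 (d²=18416861.00)
P5 → Z-9 (d²=36700040.00)
P6 → Z-3 (d²=18573946.00)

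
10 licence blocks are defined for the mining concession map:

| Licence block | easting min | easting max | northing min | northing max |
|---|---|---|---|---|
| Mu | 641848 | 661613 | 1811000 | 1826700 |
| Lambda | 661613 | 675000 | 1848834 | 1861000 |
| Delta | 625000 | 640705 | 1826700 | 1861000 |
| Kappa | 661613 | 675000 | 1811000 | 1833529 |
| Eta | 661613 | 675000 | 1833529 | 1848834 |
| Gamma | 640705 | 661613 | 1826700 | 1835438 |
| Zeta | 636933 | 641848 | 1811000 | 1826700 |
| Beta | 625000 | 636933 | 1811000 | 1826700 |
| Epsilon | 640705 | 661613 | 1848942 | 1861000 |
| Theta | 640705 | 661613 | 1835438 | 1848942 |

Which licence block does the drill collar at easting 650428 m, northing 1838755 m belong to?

Theta

The point has easting = 650428 and northing = 1838755.
Only Theta satisfies 640705 ≤ easting ≤ 661613 and 1835438 ≤ northing ≤ 1848942.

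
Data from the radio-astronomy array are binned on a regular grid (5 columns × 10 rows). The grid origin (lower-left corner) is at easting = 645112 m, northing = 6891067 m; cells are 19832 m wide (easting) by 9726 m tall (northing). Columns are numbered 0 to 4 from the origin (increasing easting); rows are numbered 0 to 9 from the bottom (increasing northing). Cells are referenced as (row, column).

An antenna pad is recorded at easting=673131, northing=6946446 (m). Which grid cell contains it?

Column index: ⌊(673131 − 645112) / 19832⌋ = ⌊1.413⌋ = 1
Row offset from origin: ⌊(6946446 − 6891067) / 9726⌋ = ⌊5.694⌋ = 5 → row 5

(5, 1)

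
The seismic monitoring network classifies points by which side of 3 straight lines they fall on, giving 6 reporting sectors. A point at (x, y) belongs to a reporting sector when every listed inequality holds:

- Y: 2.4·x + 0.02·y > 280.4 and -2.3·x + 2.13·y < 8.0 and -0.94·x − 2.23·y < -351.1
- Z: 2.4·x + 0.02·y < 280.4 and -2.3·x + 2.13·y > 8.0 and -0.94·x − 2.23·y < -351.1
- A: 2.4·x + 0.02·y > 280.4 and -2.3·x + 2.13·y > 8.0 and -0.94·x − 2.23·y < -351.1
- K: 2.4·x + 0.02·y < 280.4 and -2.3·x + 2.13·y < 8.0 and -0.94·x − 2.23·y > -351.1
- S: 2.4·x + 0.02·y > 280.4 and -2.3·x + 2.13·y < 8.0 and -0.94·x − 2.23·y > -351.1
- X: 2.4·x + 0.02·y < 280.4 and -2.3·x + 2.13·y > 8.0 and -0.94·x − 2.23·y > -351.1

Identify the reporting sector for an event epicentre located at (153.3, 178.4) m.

A

2.4·153.3 + 0.02·178.4 = 371.488, which is > 280.4
-2.3·153.3 + 2.13·178.4 = 27.402, which is > 8.0
-0.94·153.3 − 2.23·178.4 = -541.934, which is < -351.1
This sign pattern matches A.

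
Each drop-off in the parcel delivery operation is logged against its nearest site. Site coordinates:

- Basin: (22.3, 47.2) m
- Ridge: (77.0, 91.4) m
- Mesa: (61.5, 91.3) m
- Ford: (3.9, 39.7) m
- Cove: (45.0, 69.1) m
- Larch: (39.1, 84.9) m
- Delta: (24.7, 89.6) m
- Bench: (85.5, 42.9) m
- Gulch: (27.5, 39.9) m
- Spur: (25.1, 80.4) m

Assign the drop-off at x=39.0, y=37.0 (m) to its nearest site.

Squared distances to each site:
Basin: 382.930; Ridge: 4403.360; Mesa: 3454.740; Ford: 1239.300; Cove: 1066.410; Larch: 2294.420; Delta: 2971.250; Bench: 2197.060; Gulch: 140.660; Spur: 2076.770.
Minimum at Gulch.

Gulch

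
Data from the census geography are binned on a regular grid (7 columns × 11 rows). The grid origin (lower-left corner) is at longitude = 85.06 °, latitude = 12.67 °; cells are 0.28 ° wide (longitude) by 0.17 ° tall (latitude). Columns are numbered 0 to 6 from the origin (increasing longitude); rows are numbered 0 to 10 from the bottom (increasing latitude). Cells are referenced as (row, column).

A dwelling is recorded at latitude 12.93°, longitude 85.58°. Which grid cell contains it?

Column index: ⌊(85.58 − 85.06) / 0.28⌋ = ⌊1.857⌋ = 1
Row offset from origin: ⌊(12.93 − 12.67) / 0.17⌋ = ⌊1.529⌋ = 1 → row 1

(1, 1)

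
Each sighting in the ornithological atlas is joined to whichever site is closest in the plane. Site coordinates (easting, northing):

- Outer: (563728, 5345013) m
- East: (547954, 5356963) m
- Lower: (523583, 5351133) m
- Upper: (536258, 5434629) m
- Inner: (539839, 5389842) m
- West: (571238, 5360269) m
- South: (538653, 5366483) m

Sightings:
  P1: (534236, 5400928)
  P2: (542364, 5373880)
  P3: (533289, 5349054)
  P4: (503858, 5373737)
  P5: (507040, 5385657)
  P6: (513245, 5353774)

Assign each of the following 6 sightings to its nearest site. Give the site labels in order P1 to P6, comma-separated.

Inner, South, Lower, Lower, Inner, Lower

P1 → Inner (d²=154293005.00)
P2 → South (d²=68487130.00)
P3 → Lower (d²=98528677.00)
P4 → Lower (d²=900016441.00)
P5 → Inner (d²=1093288626.00)
P6 → Lower (d²=113849125.00)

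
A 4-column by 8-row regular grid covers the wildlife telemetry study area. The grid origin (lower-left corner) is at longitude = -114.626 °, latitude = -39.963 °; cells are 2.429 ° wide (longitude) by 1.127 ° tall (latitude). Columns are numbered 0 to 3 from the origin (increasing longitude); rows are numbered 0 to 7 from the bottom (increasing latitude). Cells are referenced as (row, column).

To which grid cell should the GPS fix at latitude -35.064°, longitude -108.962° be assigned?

(4, 2)

Column index: ⌊(-108.962 − -114.626) / 2.429⌋ = ⌊2.332⌋ = 2
Row offset from origin: ⌊(-35.064 − -39.963) / 1.127⌋ = ⌊4.347⌋ = 4 → row 4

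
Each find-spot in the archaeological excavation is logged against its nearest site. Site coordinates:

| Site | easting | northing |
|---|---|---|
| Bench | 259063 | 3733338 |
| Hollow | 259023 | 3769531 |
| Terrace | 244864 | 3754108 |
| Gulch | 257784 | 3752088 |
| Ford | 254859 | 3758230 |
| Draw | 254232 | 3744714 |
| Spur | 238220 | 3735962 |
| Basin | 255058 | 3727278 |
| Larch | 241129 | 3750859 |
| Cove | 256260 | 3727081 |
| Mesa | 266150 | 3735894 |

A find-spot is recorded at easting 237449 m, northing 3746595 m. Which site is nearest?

Squared distances to each site:
Bench: 642913045.000; Hollow: 991497572.000; Terrace: 111427394.000; Gulch: 443685274.000; Ford: 438481325.000; Draw: 285207250.000; Spur: 113655130.000; Basin: 683223370.000; Larch: 31724096.000; Cove: 734649917.000; Mesa: 938258802.000.
Minimum at Larch.

Larch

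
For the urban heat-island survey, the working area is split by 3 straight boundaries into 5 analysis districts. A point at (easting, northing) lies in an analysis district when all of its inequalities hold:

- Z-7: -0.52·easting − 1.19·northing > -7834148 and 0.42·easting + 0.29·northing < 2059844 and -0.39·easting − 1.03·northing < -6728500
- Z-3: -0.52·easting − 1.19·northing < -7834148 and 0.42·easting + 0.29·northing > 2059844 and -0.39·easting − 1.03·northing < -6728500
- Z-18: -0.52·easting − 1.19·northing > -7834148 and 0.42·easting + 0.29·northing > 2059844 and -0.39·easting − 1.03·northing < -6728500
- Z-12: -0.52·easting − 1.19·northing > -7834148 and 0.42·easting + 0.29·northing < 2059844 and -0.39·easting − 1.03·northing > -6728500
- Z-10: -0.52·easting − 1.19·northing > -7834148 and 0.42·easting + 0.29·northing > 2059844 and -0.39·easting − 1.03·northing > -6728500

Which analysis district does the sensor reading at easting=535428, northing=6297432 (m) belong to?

Z-12

-0.52·535428 − 1.19·6297432 = -7772366.640, which is > -7834148
0.42·535428 + 0.29·6297432 = 2051135.040, which is < 2059844
-0.39·535428 − 1.03·6297432 = -6695171.880, which is > -6728500
This sign pattern matches Z-12.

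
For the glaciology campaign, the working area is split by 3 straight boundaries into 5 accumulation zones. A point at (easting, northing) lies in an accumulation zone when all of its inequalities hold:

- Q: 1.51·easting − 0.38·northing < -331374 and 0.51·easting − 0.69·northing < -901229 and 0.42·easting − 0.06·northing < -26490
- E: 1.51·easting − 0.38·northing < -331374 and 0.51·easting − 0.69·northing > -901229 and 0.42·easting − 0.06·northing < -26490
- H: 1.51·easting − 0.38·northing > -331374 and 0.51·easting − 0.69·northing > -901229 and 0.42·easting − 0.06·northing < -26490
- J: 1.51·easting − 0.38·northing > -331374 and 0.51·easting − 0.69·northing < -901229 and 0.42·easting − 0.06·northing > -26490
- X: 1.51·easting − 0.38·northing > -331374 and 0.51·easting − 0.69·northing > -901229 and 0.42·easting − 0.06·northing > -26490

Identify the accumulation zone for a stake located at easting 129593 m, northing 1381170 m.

H

1.51·129593 − 0.38·1381170 = -329159.170, which is > -331374
0.51·129593 − 0.69·1381170 = -886914.870, which is > -901229
0.42·129593 − 0.06·1381170 = -28441.140, which is < -26490
This sign pattern matches H.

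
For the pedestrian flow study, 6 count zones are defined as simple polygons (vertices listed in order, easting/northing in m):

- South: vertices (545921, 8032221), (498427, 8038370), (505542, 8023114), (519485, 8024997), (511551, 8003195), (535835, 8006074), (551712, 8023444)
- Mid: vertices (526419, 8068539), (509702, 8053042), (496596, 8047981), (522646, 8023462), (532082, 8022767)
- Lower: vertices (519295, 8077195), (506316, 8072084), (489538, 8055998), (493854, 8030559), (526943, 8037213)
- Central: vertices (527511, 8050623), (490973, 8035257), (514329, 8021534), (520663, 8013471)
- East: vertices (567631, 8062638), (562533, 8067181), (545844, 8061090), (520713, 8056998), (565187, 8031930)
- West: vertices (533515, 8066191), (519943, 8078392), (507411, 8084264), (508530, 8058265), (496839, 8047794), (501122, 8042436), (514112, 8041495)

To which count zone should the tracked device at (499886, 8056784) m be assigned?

Cast a ray rightward from (499886, 8056784). For each polygon, the edges (by vertex number in listed order) whose endpoints lie on opposite sides of northing = 8056784, where each meets that height, and whether that is right or left of the point:
South: no edge straddles that height → 0 crossings.
Mid: 1–2 at easting≈513738.6 (right), 5–1 at easting≈527873.4 (right) → 2 crossings.
Lower: 2–3 at easting≈490357.8 (left), 5–1 at easting≈523199.3 (right) → 1 crossing.
Central: no edge straddles that height → 0 crossings.
East: 4–5 at easting≈521092.7 (right), 5–1 at easting≈567165.1 (right) → 2 crossings.
West: 4–5 at easting≈506876.4 (right), 7–1 at easting≈526124.2 (right) → 2 crossings.
Only Lower has an odd count, so the point is inside Lower.

Lower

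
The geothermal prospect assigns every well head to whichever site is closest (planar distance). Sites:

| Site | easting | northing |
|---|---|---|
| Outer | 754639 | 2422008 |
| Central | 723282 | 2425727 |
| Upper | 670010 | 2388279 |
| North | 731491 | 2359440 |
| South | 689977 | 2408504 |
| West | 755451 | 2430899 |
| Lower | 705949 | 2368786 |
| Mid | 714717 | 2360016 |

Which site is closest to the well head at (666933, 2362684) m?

Upper

Squared distances to each site:
Outer: 11211679412.000; Central: 7149629650.000; Upper: 664571954.000; North: 4178258900.000; South: 2630498336.000; West: 12488722549.000; Lower: 1559482660.000; Mid: 2290428880.000.
Minimum at Upper.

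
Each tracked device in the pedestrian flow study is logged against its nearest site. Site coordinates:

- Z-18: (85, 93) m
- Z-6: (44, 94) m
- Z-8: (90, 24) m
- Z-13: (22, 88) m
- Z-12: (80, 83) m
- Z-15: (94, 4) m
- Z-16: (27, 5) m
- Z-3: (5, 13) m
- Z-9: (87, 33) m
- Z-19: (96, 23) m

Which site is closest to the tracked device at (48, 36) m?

Squared distances to each site:
Z-18: 4618.000; Z-6: 3380.000; Z-8: 1908.000; Z-13: 3380.000; Z-12: 3233.000; Z-15: 3140.000; Z-16: 1402.000; Z-3: 2378.000; Z-9: 1530.000; Z-19: 2473.000.
Minimum at Z-16.

Z-16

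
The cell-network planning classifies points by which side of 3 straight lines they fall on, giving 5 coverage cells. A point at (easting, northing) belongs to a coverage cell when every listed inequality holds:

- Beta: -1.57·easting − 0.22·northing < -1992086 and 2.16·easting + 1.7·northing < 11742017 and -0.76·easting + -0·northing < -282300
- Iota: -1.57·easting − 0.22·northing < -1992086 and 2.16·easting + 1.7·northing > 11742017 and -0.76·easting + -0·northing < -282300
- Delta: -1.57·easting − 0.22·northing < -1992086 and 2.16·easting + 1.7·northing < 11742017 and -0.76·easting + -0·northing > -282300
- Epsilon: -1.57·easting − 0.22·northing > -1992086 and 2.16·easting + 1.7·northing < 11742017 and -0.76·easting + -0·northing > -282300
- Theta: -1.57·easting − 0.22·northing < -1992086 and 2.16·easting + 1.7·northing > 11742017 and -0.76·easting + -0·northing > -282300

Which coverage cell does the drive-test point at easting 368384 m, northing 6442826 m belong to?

Theta

-1.57·368384 − 0.22·6442826 = -1995784.600, which is < -1992086
2.16·368384 + 1.7·6442826 = 11748513.640, which is > 11742017
-0.76·368384 + -0·6442826 = -279971.840, which is > -282300
This sign pattern matches Theta.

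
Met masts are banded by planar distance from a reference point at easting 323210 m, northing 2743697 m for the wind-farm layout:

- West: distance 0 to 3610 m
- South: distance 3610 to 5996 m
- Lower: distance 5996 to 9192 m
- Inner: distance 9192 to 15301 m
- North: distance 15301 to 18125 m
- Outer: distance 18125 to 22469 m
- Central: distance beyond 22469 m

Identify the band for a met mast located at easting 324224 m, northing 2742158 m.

West

Distance = √((324224−323210)² + (2742158−2743697)²) = √(1028196.000 + 2368521.000) = 1843.018 m.
0 ≤ 1843.018 < 3610 → West.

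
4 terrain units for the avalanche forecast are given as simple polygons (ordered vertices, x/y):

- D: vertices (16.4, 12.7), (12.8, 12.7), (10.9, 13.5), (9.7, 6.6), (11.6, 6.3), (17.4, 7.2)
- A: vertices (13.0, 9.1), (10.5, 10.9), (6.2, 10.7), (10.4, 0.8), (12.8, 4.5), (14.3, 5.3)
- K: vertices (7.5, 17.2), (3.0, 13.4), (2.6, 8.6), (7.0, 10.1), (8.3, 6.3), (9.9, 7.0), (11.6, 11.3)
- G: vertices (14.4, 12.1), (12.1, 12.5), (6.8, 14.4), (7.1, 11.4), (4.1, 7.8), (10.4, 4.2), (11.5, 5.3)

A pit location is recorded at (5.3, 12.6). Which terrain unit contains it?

Cast a ray rightward from (5.3, 12.6). For each polygon, the edges (by vertex number in listed order) whose endpoints lie on opposite sides of y = 12.6, where each meets that height, and whether that is right or left of the point:
D: 3–4 at x≈10.74 (right), 6–1 at x≈16.42 (right) → 2 crossings.
A: no edge straddles that height → 0 crossings.
K: 2–3 at x≈2.93 (left), 7–1 at x≈10.70 (right) → 1 crossing.
G: 2–3 at x≈11.82 (right), 3–4 at x≈6.98 (right) → 2 crossings.
Only K has an odd count, so the point is inside K.

K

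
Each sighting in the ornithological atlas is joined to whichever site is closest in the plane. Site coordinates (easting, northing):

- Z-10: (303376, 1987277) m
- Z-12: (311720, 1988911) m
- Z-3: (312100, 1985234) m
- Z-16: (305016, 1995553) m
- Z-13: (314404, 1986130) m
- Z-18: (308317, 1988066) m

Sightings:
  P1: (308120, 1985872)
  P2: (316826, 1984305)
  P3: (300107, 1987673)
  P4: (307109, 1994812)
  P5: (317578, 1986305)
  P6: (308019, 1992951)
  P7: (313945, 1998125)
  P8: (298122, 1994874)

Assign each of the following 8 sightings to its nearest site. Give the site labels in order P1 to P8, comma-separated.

Z-18, Z-13, Z-10, Z-16, Z-13, Z-16, Z-16, Z-16

P1 → Z-18 (d²=4852445.00)
P2 → Z-13 (d²=9196709.00)
P3 → Z-10 (d²=10843177.00)
P4 → Z-16 (d²=4929730.00)
P5 → Z-13 (d²=10104901.00)
P6 → Z-16 (d²=15788413.00)
P7 → Z-16 (d²=86342225.00)
P8 → Z-16 (d²=47988277.00)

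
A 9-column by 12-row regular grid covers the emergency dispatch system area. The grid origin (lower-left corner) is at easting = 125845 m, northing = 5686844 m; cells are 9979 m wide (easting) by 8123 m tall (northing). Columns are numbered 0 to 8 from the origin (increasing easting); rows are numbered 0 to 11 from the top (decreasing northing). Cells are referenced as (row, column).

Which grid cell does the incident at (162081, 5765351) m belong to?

Column index: ⌊(162081 − 125845) / 9979⌋ = ⌊3.631⌋ = 3
Row offset from origin: ⌊(5765351 − 5686844) / 8123⌋ = ⌊9.665⌋ = 9 → row 2 (counted from top)

(2, 3)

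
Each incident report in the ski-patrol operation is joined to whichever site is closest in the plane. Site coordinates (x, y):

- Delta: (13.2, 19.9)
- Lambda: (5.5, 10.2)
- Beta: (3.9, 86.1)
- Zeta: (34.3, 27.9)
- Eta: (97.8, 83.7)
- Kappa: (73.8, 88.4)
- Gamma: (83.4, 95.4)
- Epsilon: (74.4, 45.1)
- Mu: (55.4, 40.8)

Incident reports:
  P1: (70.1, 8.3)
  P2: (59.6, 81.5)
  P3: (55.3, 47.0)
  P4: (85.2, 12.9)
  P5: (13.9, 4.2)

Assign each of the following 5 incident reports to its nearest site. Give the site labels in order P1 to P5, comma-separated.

Mu, Kappa, Mu, Epsilon, Lambda

P1 → Mu (d²=1272.34)
P2 → Kappa (d²=249.25)
P3 → Mu (d²=38.45)
P4 → Epsilon (d²=1153.48)
P5 → Lambda (d²=106.56)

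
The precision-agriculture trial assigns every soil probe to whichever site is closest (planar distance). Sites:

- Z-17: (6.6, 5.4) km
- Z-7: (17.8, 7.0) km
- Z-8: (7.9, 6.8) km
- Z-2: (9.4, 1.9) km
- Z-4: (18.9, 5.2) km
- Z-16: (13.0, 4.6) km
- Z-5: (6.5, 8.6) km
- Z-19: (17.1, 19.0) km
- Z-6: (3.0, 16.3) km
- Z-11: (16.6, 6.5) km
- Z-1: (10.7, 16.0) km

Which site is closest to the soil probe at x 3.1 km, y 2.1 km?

Z-17

Squared distances to each site:
Z-17: 23.140; Z-7: 240.100; Z-8: 45.130; Z-2: 39.730; Z-4: 259.250; Z-16: 104.260; Z-5: 53.810; Z-19: 481.610; Z-6: 201.650; Z-11: 201.610; Z-1: 250.970.
Minimum at Z-17.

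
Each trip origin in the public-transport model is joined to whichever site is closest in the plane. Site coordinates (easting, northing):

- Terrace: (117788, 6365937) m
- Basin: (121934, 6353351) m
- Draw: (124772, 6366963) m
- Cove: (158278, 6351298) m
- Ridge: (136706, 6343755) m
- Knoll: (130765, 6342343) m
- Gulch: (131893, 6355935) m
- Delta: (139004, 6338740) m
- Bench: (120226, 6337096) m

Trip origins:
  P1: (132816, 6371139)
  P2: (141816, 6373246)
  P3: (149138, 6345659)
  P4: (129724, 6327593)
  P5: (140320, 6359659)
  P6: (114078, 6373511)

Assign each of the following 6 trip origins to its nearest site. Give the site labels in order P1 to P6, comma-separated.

Draw, Draw, Cove, Bench, Gulch, Terrace

P1 → Draw (d²=82144912.00)
P2 → Draw (d²=329974025.00)
P3 → Cove (d²=115337921.00)
P4 → Bench (d²=180519013.00)
P5 → Gulch (d²=84882505.00)
P6 → Terrace (d²=71129576.00)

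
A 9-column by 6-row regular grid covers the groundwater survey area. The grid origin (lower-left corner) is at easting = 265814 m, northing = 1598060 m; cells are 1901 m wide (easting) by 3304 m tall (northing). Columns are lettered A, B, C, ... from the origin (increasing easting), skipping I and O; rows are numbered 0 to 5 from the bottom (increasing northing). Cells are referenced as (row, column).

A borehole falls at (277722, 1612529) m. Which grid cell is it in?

Column index: ⌊(277722 − 265814) / 1901⌋ = ⌊6.264⌋ = 6 → column G
Row offset from origin: ⌊(1612529 − 1598060) / 3304⌋ = ⌊4.379⌋ = 4 → row 4

(4, G)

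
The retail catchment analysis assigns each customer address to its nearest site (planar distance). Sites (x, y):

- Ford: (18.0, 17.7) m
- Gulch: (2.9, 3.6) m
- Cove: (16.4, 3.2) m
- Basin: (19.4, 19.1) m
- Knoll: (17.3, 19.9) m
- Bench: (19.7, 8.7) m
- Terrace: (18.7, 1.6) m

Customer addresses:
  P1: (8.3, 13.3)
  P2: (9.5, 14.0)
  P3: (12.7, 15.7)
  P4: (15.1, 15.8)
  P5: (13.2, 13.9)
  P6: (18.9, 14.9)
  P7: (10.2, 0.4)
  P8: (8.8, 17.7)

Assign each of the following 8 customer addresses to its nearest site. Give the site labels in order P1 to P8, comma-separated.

Ford, Ford, Ford, Ford, Ford, Ford, Cove, Knoll

P1 → Ford (d²=113.45)
P2 → Ford (d²=85.94)
P3 → Ford (d²=32.09)
P4 → Ford (d²=12.02)
P5 → Ford (d²=37.48)
P6 → Ford (d²=8.65)
P7 → Cove (d²=46.28)
P8 → Knoll (d²=77.09)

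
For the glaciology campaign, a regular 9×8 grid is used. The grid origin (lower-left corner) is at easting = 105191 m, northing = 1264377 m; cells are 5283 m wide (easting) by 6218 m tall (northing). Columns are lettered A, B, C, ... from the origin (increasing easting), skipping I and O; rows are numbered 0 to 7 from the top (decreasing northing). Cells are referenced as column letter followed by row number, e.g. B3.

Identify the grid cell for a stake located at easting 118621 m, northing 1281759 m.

C5

Column index: ⌊(118621 − 105191) / 5283⌋ = ⌊2.542⌋ = 2 → column C
Row offset from origin: ⌊(1281759 − 1264377) / 6218⌋ = ⌊2.795⌋ = 2 → row 5 (counted from top)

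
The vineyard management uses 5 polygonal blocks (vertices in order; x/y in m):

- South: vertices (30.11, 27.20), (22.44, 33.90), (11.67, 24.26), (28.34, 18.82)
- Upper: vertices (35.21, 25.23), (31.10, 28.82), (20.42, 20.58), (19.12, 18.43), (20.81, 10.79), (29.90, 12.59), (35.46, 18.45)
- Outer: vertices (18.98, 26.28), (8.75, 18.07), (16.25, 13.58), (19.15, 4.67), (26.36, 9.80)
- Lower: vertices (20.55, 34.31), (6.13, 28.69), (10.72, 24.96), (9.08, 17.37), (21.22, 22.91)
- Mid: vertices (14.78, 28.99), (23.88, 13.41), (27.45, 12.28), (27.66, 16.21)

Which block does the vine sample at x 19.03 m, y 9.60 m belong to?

Outer

Cast a ray rightward from (19.03, 9.60). For each polygon, the edges (by vertex number in listed order) whose endpoints lie on opposite sides of y = 9.60, where each meets that height, and whether that is right or left of the point:
South: no edge straddles that height → 0 crossings.
Upper: no edge straddles that height → 0 crossings.
Outer: 3–4 at x≈17.545 (left), 4–5 at x≈26.079 (right) → 1 crossing.
Lower: no edge straddles that height → 0 crossings.
Mid: no edge straddles that height → 0 crossings.
Only Outer has an odd count, so the point is inside Outer.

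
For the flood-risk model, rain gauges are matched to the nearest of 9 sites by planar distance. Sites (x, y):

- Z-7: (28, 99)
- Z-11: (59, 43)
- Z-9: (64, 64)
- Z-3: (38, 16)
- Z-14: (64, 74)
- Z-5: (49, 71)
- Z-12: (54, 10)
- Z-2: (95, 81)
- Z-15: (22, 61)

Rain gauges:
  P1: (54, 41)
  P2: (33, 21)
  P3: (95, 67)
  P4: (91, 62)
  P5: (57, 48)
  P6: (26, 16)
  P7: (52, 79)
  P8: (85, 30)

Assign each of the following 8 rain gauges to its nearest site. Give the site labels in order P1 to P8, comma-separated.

Z-11, Z-3, Z-2, Z-2, Z-11, Z-3, Z-5, Z-11

P1 → Z-11 (d²=29.00)
P2 → Z-3 (d²=50.00)
P3 → Z-2 (d²=196.00)
P4 → Z-2 (d²=377.00)
P5 → Z-11 (d²=29.00)
P6 → Z-3 (d²=144.00)
P7 → Z-5 (d²=73.00)
P8 → Z-11 (d²=845.00)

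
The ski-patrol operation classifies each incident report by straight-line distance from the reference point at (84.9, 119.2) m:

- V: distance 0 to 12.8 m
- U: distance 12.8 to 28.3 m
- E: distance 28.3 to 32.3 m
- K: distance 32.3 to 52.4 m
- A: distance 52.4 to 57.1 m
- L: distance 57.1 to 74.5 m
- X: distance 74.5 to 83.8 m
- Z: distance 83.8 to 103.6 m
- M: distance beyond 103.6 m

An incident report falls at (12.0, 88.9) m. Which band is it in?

X

Distance = √((12.0−84.9)² + (88.9−119.2)²) = √(5314.410 + 918.090) = 78.946 m.
74.5 ≤ 78.946 < 83.8 → X.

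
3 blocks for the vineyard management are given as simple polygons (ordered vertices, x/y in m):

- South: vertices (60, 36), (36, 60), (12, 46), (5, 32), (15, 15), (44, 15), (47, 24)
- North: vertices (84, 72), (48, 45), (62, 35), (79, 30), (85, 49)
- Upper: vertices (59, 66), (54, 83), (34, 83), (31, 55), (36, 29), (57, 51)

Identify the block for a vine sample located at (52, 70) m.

Upper

Cast a ray rightward from (52, 70). For each polygon, the edges (by vertex number in listed order) whose endpoints lie on opposite sides of y = 70, where each meets that height, and whether that is right or left of the point:
South: no edge straddles that height → 0 crossings.
North: 1–2 at x≈81.3 (right), 5–1 at x≈84.1 (right) → 2 crossings.
Upper: 1–2 at x≈57.8 (right), 3–4 at x≈32.6 (left) → 1 crossing.
Only Upper has an odd count, so the point is inside Upper.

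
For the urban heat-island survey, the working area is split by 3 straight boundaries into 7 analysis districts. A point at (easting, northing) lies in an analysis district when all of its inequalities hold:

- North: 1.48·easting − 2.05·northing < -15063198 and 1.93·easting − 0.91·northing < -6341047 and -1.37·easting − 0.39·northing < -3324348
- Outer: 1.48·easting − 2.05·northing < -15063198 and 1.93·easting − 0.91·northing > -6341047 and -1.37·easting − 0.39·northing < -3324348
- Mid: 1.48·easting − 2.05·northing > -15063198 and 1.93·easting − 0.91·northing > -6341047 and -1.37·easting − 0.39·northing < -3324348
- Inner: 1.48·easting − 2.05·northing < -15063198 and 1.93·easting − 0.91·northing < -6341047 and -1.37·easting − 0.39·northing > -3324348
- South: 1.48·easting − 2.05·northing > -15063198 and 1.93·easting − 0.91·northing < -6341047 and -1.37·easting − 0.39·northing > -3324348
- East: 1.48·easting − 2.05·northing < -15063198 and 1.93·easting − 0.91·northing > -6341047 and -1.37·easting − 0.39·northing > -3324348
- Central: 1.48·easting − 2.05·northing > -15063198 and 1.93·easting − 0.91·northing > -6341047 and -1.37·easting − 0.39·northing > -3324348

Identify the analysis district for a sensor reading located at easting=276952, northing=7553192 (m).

Outer

1.48·276952 − 2.05·7553192 = -15074154.640, which is < -15063198
1.93·276952 − 0.91·7553192 = -6338887.360, which is > -6341047
-1.37·276952 − 0.39·7553192 = -3325169.120, which is < -3324348
This sign pattern matches Outer.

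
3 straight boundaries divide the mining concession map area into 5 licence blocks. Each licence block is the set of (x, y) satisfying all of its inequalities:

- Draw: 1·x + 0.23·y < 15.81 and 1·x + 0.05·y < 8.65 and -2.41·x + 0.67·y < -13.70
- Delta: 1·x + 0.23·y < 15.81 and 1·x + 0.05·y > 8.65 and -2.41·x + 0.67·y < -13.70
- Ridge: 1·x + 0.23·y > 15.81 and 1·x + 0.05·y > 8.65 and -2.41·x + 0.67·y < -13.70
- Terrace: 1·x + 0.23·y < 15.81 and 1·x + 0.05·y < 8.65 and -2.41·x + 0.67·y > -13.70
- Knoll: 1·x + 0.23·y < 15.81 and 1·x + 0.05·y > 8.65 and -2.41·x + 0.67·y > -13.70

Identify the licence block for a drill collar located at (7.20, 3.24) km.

Draw

1·7.20 + 0.23·3.24 = 7.945, which is < 15.81
1·7.20 + 0.05·3.24 = 7.362, which is < 8.65
-2.41·7.20 + 0.67·3.24 = -15.181, which is < -13.70
This sign pattern matches Draw.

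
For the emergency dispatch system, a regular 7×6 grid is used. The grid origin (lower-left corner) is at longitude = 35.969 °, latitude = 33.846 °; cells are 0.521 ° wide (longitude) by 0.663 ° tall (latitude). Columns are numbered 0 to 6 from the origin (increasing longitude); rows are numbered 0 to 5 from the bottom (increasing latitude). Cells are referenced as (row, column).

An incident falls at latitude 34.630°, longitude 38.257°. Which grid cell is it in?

(1, 4)

Column index: ⌊(38.257 − 35.969) / 0.521⌋ = ⌊4.392⌋ = 4
Row offset from origin: ⌊(34.630 − 33.846) / 0.663⌋ = ⌊1.183⌋ = 1 → row 1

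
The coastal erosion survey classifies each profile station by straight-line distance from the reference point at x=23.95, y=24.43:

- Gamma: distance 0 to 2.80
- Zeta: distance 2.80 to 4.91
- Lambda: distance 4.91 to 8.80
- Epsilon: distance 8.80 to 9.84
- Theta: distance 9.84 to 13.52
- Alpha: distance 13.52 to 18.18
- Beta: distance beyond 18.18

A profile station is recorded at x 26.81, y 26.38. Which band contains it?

Zeta

Distance = √((26.81−23.95)² + (26.38−24.43)²) = √(8.180 + 3.802) = 3.462.
2.80 ≤ 3.462 < 4.91 → Zeta.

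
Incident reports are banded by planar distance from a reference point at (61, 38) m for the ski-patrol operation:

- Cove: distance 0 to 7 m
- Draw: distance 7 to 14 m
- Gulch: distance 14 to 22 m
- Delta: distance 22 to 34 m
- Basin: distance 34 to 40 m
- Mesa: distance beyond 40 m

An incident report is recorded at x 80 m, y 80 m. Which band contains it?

Distance = √((80−61)² + (80−38)²) = √(361.000 + 1764.000) = 46.098 m.
40 ≤ 46.098 < ∞ → Mesa.

Mesa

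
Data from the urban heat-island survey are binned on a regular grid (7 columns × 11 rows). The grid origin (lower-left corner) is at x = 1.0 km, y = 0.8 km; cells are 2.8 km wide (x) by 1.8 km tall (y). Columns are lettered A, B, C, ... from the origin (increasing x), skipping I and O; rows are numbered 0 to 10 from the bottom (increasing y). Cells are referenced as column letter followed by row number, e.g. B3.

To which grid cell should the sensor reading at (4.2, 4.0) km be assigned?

Column index: ⌊(4.2 − 1.0) / 2.8⌋ = ⌊1.143⌋ = 1 → column B
Row offset from origin: ⌊(4.0 − 0.8) / 1.8⌋ = ⌊1.778⌋ = 1 → row 1

B1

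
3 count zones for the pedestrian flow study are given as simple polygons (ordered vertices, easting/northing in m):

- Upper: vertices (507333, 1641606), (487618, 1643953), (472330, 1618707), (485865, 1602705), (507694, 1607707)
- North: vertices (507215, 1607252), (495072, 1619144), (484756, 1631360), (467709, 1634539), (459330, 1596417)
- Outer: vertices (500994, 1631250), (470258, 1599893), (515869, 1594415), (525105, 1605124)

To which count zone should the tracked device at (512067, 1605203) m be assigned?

Outer

Cast a ray rightward from (512067, 1605203). For each polygon, the edges (by vertex number in listed order) whose endpoints lie on opposite sides of northing = 1605203, where each meets that height, and whether that is right or left of the point:
Upper: 3–4 at easting≈483752.1 (left), 4–5 at easting≈496766.4 (left) → 0 crossings.
North: 4–5 at easting≈461261.1 (left), 5–1 at easting≈498159.5 (left) → 0 crossings.
Outer: 1–2 at easting≈475462.8 (left), 4–1 at easting≈525032.1 (right) → 1 crossing.
Only Outer has an odd count, so the point is inside Outer.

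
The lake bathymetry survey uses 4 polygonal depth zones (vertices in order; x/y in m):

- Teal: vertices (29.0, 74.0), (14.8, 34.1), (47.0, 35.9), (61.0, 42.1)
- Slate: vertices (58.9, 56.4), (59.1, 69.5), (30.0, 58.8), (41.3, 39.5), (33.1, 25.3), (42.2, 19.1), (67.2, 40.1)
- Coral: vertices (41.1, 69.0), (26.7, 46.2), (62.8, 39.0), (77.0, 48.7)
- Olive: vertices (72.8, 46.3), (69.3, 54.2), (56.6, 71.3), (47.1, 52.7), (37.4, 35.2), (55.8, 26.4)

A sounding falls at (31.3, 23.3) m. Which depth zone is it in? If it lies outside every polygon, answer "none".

Cast a ray rightward from (31.3, 23.3). For each polygon, the edges (by vertex number in listed order) whose endpoints lie on opposite sides of y = 23.3, where each meets that height, and whether that is right or left of the point:
Teal: no edge straddles that height → 0 crossings.
Slate: 5–6 at x≈36.04 (right), 6–7 at x≈47.20 (right) → 2 crossings.
Coral: no edge straddles that height → 0 crossings.
Olive: no edge straddles that height → 0 crossings.
All counts are even, so the point lies outside every listed polygon.

none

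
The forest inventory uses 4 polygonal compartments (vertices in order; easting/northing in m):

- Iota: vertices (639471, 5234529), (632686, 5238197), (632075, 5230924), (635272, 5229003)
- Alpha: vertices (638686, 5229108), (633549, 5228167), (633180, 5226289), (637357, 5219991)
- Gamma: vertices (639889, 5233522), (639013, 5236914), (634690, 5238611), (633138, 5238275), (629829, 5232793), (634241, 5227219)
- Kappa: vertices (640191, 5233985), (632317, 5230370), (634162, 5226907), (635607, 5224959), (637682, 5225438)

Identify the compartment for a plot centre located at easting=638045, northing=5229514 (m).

Cast a ray rightward from (638045, 5229514). For each polygon, the edges (by vertex number in listed order) whose endpoints lie on opposite sides of northing = 5229514, where each meets that height, and whether that is right or left of the point:
Iota: 3–4 at easting≈634421.6 (left), 4–1 at easting≈635660.3 (left) → 0 crossings.
Alpha: no edge straddles that height → 0 crossings.
Gamma: 5–6 at easting≈632424.4 (left), 6–1 at easting≈636297.5 (left) → 0 crossings.
Kappa: 2–3 at easting≈632773.1 (left), 5–1 at easting≈638878.5 (right) → 1 crossing.
Only Kappa has an odd count, so the point is inside Kappa.

Kappa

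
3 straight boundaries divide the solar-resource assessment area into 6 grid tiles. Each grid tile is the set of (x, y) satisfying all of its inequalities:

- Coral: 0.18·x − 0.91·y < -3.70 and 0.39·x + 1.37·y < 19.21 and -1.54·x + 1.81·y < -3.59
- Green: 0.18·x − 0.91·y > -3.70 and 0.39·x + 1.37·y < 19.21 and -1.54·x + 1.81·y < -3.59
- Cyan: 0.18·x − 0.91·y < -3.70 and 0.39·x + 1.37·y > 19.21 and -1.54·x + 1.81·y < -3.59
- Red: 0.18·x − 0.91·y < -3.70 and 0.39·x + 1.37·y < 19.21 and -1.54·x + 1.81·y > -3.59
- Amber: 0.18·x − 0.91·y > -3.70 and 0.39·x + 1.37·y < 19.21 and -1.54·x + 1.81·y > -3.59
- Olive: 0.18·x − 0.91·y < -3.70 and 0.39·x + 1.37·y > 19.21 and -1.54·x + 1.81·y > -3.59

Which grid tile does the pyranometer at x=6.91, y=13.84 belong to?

0.18·6.91 − 0.91·13.84 = -11.351, which is < -3.70
0.39·6.91 + 1.37·13.84 = 21.656, which is > 19.21
-1.54·6.91 + 1.81·13.84 = 14.409, which is > -3.59
This sign pattern matches Olive.

Olive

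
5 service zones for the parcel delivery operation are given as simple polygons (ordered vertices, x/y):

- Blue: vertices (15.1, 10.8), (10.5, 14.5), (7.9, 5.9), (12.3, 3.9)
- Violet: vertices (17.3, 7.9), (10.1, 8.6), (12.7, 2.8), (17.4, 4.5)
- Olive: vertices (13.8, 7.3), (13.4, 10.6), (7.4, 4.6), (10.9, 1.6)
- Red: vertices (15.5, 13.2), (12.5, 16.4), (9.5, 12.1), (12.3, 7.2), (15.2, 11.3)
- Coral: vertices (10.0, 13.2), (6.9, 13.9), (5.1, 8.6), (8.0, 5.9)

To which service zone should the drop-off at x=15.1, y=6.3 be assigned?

Cast a ray rightward from (15.1, 6.3). For each polygon, the edges (by vertex number in listed order) whose endpoints lie on opposite sides of y = 6.3, where each meets that height, and whether that is right or left of the point:
Blue: 2–3 at x≈8.02 (left), 4–1 at x≈13.27 (left) → 0 crossings.
Violet: 2–3 at x≈11.13 (left), 4–1 at x≈17.35 (right) → 1 crossing.
Olive: 2–3 at x≈9.10 (left), 4–1 at x≈13.29 (left) → 0 crossings.
Red: no edge straddles that height → 0 crossings.
Coral: 3–4 at x≈7.57 (left), 4–1 at x≈8.11 (left) → 0 crossings.
Only Violet has an odd count, so the point is inside Violet.

Violet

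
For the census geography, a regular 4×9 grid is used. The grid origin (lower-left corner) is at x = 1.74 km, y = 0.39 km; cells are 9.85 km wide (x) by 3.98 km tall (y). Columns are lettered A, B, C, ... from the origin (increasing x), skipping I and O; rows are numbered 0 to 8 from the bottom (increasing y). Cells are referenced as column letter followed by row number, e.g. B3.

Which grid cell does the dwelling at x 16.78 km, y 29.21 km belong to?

B7

Column index: ⌊(16.78 − 1.74) / 9.85⌋ = ⌊1.527⌋ = 1 → column B
Row offset from origin: ⌊(29.21 − 0.39) / 3.98⌋ = ⌊7.241⌋ = 7 → row 7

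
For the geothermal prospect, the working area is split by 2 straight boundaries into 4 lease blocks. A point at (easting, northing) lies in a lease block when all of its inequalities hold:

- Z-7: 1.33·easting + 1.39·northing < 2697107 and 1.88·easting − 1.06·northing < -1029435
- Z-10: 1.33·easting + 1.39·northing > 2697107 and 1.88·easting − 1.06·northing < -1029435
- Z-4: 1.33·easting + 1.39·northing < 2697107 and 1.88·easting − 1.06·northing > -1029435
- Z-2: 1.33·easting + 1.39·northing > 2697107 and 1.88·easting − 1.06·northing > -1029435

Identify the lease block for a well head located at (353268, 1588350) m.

Z-4

1.33·353268 + 1.39·1588350 = 2677652.940, which is < 2697107
1.88·353268 − 1.06·1588350 = -1019507.160, which is > -1029435
This sign pattern matches Z-4.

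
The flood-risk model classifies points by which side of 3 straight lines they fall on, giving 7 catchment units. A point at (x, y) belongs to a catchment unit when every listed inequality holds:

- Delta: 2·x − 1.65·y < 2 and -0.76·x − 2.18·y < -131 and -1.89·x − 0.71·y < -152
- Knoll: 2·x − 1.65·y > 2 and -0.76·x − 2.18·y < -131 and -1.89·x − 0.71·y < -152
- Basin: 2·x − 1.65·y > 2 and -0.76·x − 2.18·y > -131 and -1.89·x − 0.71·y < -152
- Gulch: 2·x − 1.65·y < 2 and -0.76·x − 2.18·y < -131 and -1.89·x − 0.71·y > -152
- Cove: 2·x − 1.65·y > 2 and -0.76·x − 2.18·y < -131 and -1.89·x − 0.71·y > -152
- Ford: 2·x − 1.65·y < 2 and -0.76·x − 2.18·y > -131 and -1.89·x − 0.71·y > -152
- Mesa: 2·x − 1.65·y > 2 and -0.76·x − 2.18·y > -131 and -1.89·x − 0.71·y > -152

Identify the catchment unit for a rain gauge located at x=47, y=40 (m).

2·47 − 1.65·40 = 28.000, which is > 2
-0.76·47 − 2.18·40 = -122.920, which is > -131
-1.89·47 − 0.71·40 = -117.230, which is > -152
This sign pattern matches Mesa.

Mesa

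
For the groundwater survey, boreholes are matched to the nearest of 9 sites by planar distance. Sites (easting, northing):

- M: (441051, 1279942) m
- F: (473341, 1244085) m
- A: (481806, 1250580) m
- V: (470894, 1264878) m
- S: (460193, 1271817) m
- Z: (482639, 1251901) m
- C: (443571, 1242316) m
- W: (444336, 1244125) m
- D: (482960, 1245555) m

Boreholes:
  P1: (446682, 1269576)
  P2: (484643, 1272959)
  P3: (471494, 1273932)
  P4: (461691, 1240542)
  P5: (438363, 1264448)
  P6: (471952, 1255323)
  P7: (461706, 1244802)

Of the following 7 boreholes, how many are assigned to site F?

P1 → M
P2 → V
P3 → V
P4 → F
P5 → M
P6 → V
P7 → F
2 of the 7 go to F.

2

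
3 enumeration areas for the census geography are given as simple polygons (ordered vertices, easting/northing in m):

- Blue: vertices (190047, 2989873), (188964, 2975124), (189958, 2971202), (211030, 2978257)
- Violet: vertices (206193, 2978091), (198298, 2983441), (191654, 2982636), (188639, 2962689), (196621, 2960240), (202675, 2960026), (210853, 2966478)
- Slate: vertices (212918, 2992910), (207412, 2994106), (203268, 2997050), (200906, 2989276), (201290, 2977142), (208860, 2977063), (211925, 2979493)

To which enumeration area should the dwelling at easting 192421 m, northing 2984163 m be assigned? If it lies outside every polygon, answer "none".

Cast a ray rightward from (192421, 2984163). For each polygon, the edges (by vertex number in listed order) whose endpoints lie on opposite sides of northing = 2984163, where each meets that height, and whether that is right or left of the point:
Blue: 1–2 at easting≈189627.7 (left), 4–1 at easting≈200361.5 (right) → 1 crossing.
Violet: no edge straddles that height → 0 crossings.
Slate: 4–5 at easting≈201067.8 (right), 7–1 at easting≈212270.6 (right) → 2 crossings.
Only Blue has an odd count, so the point is inside Blue.

Blue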